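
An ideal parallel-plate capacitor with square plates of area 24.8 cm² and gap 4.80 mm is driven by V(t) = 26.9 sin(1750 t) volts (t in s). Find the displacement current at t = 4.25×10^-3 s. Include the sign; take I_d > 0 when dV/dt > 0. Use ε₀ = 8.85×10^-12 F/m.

dE/dt = (V₀ω/d)·cos(ωt) with ωt = 7.4375 rad: (26.9)(1750)(0.4045)/(4.80×10^-3) = 3.967×10^6 V/(m·s).
I_d = ε₀ A dE/dt = (8.85×10^-12)(2.48×10^-3)(3.967×10^6) = 8.71×10^-8 A.

8.71×10^-8 A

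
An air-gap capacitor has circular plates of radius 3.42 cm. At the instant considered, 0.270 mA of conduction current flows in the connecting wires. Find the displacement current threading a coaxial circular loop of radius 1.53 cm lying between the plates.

By continuity the displacement current in the gap matches the conduction current: I_d = 2.70×10^-4 A.
The field is uniform, so I_d,enc = I_d (r/R)² = (2.70×10^-4)(1.53/3.42)² = 5.40×10^-5 A.

5.40×10^-5 A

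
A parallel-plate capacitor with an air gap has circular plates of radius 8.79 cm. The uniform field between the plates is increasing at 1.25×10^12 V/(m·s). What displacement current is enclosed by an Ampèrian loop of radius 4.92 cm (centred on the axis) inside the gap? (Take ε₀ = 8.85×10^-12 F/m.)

Total displacement current: I_d = ε₀(πR²)(dE/dt) = (8.85×10^-12)(0.02427)(1.25×10^12) = 0.2685 A.
The field is uniform, so I_d,enc = I_d (r/R)² = (0.2685)(4.92/8.79)² = 0.0841 A.

0.0841 A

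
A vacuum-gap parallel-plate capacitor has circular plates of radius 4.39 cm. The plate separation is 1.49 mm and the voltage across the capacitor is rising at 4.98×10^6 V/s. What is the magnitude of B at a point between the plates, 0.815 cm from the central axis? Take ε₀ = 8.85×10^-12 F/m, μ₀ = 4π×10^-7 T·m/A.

I_d = C dV/dt with C = ε₀πR²/d = 3.596×10^-11 F, so I_d = (3.596×10^-11)(4.98×10^6) = 1.791×10^-4 A.
An Ampèrian loop of radius r encloses a fraction (r/R)² of I_d. Then B·2πr = μ₀ I_d (r/R)², giving B = μ₀ I_d r/(2πR²) = 1.51×10^-10 T.

1.51×10^-10 T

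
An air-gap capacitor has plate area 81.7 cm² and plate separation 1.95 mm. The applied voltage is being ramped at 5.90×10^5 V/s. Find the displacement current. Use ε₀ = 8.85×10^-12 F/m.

E = V/d so dE/dt = (dV/dt)/d = 3.026×10^8 V/(m·s), and I_d = ε₀ A dE/dt = (8.85×10^-12)(8.17×10^-3)(3.026×10^8) = 2.19×10^-5 A.

2.19×10^-5 A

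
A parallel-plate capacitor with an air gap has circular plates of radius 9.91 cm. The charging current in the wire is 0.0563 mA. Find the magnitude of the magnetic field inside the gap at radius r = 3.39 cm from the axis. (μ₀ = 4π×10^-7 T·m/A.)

3.89×10^-11 T

No conduction current crosses the gap, so I_d there equals the 5.63×10^-5 A in the leads.
For r < R the Ampère–Maxwell law gives B(2πr) = μ₀ I_d (r²/R²), so B = μ₀ I_d r/(2πR²) = (4π×10^-7)(5.63×10^-5)(0.0339)/(2π·0.0991²) = 3.89×10^-11 T.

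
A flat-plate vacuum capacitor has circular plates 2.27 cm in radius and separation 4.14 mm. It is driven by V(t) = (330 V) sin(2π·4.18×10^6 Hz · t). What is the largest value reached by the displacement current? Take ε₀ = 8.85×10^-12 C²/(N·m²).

C = ε₀A/d = (8.85×10^-12)(1.619×10^-3)/(4.14×10^-3) = 3.461×10^-12 F; ω = 2πf = 2.626×10^7 rad/s.
I_d = C dV/dt, so |I_d|_max = C V₀ ω = (3.461×10^-12)(330)(2.626×10^7) = 0.0300 A.

0.0300 A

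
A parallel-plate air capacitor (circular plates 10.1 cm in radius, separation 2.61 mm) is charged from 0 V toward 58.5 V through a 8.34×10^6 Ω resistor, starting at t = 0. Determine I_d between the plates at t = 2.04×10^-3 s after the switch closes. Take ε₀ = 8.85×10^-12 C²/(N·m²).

7.39×10^-7 A

C = ε₀A/d = (8.85×10^-12)(0.03205)/(2.61×10^-3) = 1.087×10^-10 F and τ = RC = 9.066×10^-4 s. I_d in the gap equals the RC charging current.
I_d(t) = (V₀/R) e^(−t/τ) = 7.014×10^-6 · e^(−2.250) = 7.39×10^-7 A.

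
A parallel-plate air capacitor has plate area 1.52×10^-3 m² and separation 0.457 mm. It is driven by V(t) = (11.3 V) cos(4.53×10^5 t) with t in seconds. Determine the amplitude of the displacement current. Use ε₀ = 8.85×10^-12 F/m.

1.51×10^-4 A

The displacement current equals the conduction current C dV/dt, which peaks at C V₀ ω.
With C = ε₀A/d = (8.85×10^-12)(1.52×10^-3)/(4.57×10^-4) = 2.944×10^-11 F and ω = 4.53×10^5 rad/s, I_d,max = (2.944×10^-11)(11.3)(4.53×10^5) = 1.51×10^-4 A.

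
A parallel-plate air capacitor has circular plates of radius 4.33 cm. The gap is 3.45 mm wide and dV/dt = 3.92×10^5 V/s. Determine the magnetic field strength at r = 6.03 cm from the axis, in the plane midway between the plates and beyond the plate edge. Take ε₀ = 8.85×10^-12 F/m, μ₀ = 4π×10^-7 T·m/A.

1.96×10^-11 T

With E = V/d, dE/dt = 1.136×10^8 V/(m·s) and πR² = 5.890×10^-3 m², giving I_d = ε₀ πR² dE/dt = 5.922×10^-6 A.
Outside the plates the loop encloses all of I_d, so B·2πr = μ₀ I_d and B = 1.96×10^-11 T.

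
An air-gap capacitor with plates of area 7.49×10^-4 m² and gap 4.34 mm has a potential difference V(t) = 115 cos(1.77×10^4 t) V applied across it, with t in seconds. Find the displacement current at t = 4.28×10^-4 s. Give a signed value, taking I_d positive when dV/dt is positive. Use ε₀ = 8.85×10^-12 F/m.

dV/dt = (115)(1.77×10^4)·−sin(7.5756) = -1.957×10^6 V/s.
I_d = C dV/dt with C = ε₀A/d = (8.85×10^-12)(7.49×10^-4)/(4.34×10^-3) = 1.527×10^-12 F, so I_d = (1.527×10^-12)(-1.957×10^6) = -2.99×10^-6 A.

-2.99×10^-6 A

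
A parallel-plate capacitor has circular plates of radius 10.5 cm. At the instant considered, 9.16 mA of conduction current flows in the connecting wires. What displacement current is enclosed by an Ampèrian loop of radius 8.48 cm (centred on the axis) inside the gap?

By continuity the displacement current in the gap matches the conduction current: I_d = 9.16×10^-3 A.
Since J_d is uniform, the enclosed fraction is (r/R)² = 0.6522, giving I_d,enc = 5.97×10^-3 A.

5.97×10^-3 A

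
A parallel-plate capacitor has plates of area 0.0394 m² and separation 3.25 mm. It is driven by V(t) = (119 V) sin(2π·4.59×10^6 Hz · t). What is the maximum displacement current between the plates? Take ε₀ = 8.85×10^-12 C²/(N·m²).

0.368 A

C = ε₀A/d = (8.85×10^-12)(0.0394)/(3.25×10^-3) = 1.073×10^-10 F; ω = 2πf = 2.884×10^7 rad/s.
I_d = C dV/dt, so |I_d|_max = C V₀ ω = (1.073×10^-10)(119)(2.884×10^7) = 0.368 A.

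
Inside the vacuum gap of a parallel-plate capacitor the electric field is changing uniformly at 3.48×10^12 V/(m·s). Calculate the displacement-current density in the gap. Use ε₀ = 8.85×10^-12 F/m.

J_d = ε₀ ∂E/∂t, so J_d = 30.8 A/m².

30.8 A/m²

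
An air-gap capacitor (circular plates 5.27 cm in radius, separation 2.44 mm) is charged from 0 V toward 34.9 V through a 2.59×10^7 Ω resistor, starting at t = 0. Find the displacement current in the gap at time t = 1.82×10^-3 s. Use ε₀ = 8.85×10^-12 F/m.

1.46×10^-7 A

C = ε₀A/d = (8.85×10^-12)(8.725×10^-3)/(2.44×10^-3) = 3.165×10^-11 F and τ = RC = 8.197×10^-4 s. I_d in the gap equals the RC charging current.
I_d(t) = (V₀/R) e^(−t/τ) = 1.347×10^-6 · e^(−2.220) = 1.46×10^-7 A.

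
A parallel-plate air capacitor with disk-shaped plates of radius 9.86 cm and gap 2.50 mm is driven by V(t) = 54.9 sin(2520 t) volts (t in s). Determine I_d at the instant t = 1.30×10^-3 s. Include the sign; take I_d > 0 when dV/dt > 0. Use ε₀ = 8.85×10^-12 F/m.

dV/dt = (54.9)(2520)·cos(3.276) = -1.371×10^5 V/s.
I_d = C dV/dt with C = ε₀A/d = (8.85×10^-12)(0.03054)/(2.50×10^-3) = 1.081×10^-10 F, so I_d = (1.081×10^-10)(-1.371×10^5) = -1.48×10^-5 A.

-1.48×10^-5 A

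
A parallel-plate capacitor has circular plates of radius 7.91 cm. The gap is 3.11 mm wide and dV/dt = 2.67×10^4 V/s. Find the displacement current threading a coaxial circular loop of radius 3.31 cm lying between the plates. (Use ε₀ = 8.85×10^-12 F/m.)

2.62×10^-7 A

dE/dt = (dV/dt)/d = 8.585×10^6 V/(m·s); I_d = ε₀(πR²)(dE/dt) = (8.85×10^-12)(0.01966)(8.585×10^6) = 1.494×10^-6 A.
Through an area πr² the displacement current is I_d·(πr²/πR²) = I_d (r/R)² = 2.62×10^-7 A.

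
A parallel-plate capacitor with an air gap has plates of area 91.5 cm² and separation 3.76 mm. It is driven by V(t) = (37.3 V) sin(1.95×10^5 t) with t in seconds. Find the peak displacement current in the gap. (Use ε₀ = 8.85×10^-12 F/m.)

1.57×10^-4 A

C = ε₀A/d = (8.85×10^-12)(9.15×10^-3)/(3.76×10^-3) = 2.154×10^-11 F; ω = 1.95×10^5 rad/s.
I_d = C dV/dt, so |I_d|_max = C V₀ ω = (2.154×10^-11)(37.3)(1.95×10^5) = 1.57×10^-4 A.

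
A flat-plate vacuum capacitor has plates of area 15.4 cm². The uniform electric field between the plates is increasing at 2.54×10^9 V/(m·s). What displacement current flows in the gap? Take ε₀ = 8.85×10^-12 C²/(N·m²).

I_d = ε₀ A (dE/dt) = (8.85×10^-12)(1.54×10^-3 m²)(2.54×10^9) = 3.46×10^-5 A.

3.46×10^-5 A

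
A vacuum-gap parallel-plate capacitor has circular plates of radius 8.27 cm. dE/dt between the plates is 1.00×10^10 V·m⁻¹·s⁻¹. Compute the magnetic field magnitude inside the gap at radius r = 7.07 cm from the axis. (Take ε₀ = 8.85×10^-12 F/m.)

Total displacement current: I_d = ε₀(πR²)(dE/dt) = (8.85×10^-12)(0.02149)(1.00×10^10) = 1.902×10^-3 A.
For r < R the Ampère–Maxwell law gives B(2πr) = μ₀ I_d (r²/R²), so B = μ₀ I_d r/(2πR²) = (4π×10^-7)(1.902×10^-3)(0.0707)/(2π·0.0827²) = 3.93×10^-9 T.

3.93×10^-9 T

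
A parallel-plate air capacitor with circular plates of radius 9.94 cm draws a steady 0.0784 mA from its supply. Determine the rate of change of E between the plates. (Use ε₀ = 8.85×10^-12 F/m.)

2.85×10^8 V/(m·s)

The displacement current between the plates equals the conduction current, I_d = 0.0784 mA.
Inverting I_d = ε₀ A dE/dt gives dE/dt = 7.84×10^-5 / (8.85×10^-12 · 0.03104) = 2.85×10^8 V/(m·s).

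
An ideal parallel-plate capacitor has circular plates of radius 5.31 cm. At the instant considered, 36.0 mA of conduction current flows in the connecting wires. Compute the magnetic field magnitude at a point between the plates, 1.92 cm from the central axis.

Between the plates the displacement current equals the wire current: I_d = 36.0 mA = 0.0360 A.
∮B·dl = μ₀ I_d,enc with I_d,enc = I_d r²/R² = 4.707×10^-3 A; so B = μ₀ I_d,enc/(2πr) = 4.90×10^-8 T.

4.90×10^-8 T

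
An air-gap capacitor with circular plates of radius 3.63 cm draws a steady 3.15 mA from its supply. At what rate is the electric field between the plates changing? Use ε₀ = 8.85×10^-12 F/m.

8.60×10^10 V/(m·s)

By continuity, I_d in the gap equals the 3.15 mA flowing in the wire.
Inverting I_d = ε₀ A dE/dt gives dE/dt = 3.15×10^-3 / (8.85×10^-12 · 4.140×10^-3) = 8.60×10^10 V/(m·s).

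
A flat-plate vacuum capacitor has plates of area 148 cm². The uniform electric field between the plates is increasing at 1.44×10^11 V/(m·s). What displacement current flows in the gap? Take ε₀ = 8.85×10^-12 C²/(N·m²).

0.0189 A

The displacement current is ε₀ times dΦ_E/dt = ε₀ A dE/dt = (8.85×10^-12)(0.0148)(1.44×10^11) = 0.0189 A.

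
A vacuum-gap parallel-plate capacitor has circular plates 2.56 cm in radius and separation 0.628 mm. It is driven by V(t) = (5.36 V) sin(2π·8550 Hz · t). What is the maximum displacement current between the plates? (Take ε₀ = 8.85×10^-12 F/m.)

8.35×10^-6 A

(dE/dt)_max = V₀ω/d = 4.585×10^8 V/(m·s); ω = 2πf = 5.372×10^4 rad/s.
I_d,max = ε₀ A (dE/dt)_max = (8.85×10^-12)(2.059×10^-3)(4.585×10^8) = 8.35×10^-6 A.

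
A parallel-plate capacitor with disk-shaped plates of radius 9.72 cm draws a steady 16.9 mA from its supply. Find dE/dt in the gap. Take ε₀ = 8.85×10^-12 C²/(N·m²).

By continuity, I_d in the gap equals the 16.9 mA flowing in the wire.
Inverting I_d = ε₀ A dE/dt gives dE/dt = 0.0169 / (8.85×10^-12 · 0.02968) = 6.43×10^10 V/(m·s).

6.43×10^10 V/(m·s)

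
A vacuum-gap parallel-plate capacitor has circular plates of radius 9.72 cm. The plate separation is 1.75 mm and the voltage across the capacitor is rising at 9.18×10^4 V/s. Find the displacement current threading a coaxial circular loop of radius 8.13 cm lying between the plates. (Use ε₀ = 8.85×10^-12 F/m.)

With E = V/d, dE/dt = 5.246×10^7 V/(m·s) and πR² = 0.02968 m², giving I_d = ε₀ πR² dE/dt = 1.378×10^-5 A.
Since J_d is uniform, the enclosed fraction is (r/R)² = 0.6996, giving I_d,enc = 9.64×10^-6 A.

9.64×10^-6 A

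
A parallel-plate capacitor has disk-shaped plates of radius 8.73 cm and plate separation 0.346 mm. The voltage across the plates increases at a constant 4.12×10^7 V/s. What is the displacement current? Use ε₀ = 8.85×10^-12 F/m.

The displacement current equals the charging current C dV/dt. With C = ε₀A/d = (8.85×10^-12)(0.02394)/(3.46×10^-4) = 6.123×10^-10 F, I_d = (6.123×10^-10)(4.12×10^7) = 0.0252 A.

0.0252 A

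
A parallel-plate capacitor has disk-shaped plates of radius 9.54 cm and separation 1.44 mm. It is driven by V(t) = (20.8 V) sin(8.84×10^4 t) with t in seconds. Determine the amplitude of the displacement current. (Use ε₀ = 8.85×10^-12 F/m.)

3.23×10^-4 A

The displacement current equals the conduction current C dV/dt, which peaks at C V₀ ω.
With C = ε₀A/d = (8.85×10^-12)(0.02859)/(1.44×10^-3) = 1.757×10^-10 F and ω = 8.84×10^4 rad/s, I_d,max = (1.757×10^-10)(20.8)(8.84×10^4) = 3.23×10^-4 A.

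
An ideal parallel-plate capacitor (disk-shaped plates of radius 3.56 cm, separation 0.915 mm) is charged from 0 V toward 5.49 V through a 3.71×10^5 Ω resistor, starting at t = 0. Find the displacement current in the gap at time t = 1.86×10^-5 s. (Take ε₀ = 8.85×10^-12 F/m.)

C = ε₀A/d = (8.85×10^-12)(3.982×10^-3)/(9.15×10^-4) = 3.851×10^-11 F, so τ = RC = 1.429×10^-5 s.
The conduction current is I(t) = (V₀/R) e^(−t/τ), and the displacement current between the plates equals it.
t/τ = 1.302; I_d = (5.49/3.71×10^5) · e^(−1.302) = (1.480×10^-5)(0.2720) = 4.03×10^-6 A.

4.03×10^-6 A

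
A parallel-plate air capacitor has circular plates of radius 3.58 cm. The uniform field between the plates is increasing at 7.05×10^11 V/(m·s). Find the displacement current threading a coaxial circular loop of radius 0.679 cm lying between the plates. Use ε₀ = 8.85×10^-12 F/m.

9.04×10^-4 A

I_d = ε₀ dΦ_E/dt = ε₀ πR² (dE/dt) = (8.85×10^-12)(4.026×10^-3)(7.05×10^11) = 0.02512 A through the full plate area.
Through an area πr² the displacement current is I_d·(πr²/πR²) = I_d (r/R)² = 9.04×10^-4 A.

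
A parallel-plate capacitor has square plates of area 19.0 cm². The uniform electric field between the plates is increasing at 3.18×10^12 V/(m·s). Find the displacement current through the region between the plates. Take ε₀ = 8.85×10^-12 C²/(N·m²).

0.0535 A

With a uniform field, Φ_E = EA, so I_d = ε₀ A dE/dt = 0.0535 A.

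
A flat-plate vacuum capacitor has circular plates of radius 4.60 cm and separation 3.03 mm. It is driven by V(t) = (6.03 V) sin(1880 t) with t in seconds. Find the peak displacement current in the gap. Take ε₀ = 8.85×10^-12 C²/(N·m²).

The displacement current equals the conduction current C dV/dt, which peaks at C V₀ ω.
With C = ε₀A/d = (8.85×10^-12)(6.648×10^-3)/(3.03×10^-3) = 1.942×10^-11 F and ω = 1880 rad/s, I_d,max = (1.942×10^-11)(6.03)(1880) = 2.20×10^-7 A.

2.20×10^-7 A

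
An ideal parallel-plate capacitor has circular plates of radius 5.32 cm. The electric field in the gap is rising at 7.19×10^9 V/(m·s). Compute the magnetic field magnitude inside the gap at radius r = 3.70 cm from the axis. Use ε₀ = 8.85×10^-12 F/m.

1.48×10^-9 T

Through the whole plate area (πR² = 8.891×10^-3 m²), I_d = ε₀ πR² dE/dt = 5.657×10^-4 A.
For r < R the Ampère–Maxwell law gives B(2πr) = μ₀ I_d (r²/R²), so B = μ₀ I_d r/(2πR²) = (4π×10^-7)(5.657×10^-4)(0.0370)/(2π·0.0532²) = 1.48×10^-9 T.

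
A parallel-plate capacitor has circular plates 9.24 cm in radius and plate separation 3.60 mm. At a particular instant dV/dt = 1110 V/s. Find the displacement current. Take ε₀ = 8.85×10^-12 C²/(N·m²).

The displacement current equals the charging current C dV/dt. With C = ε₀A/d = (8.85×10^-12)(0.02682)/(3.60×10^-3) = 6.593×10^-11 F, I_d = (6.593×10^-11)(1110) = 7.32×10^-8 A.

7.32×10^-8 A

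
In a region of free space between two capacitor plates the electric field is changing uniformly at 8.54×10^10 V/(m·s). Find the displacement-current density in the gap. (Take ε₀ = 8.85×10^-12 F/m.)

J_d = ε₀ dE/dt = (8.85×10^-12)(8.54×10^10) = 0.756 A/m².

0.756 A/m²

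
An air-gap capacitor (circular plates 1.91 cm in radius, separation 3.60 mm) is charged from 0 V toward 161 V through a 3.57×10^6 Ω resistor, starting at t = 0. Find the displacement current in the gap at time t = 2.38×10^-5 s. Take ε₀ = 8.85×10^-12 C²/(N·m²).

C = ε₀A/d = (8.85×10^-12)(1.146×10^-3)/(3.60×10^-3) = 2.817×10^-12 F, so τ = RC = 1.006×10^-5 s.
The conduction current is I(t) = (V₀/R) e^(−t/τ), and the displacement current between the plates equals it.
t/τ = 2.366; I_d = (161/3.57×10^6) · e^(−2.366) = (4.510×10^-5)(0.09386) = 4.23×10^-6 A.

4.23×10^-6 A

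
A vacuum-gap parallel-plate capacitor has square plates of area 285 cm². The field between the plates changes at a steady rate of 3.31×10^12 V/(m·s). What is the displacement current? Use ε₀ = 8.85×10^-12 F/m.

0.835 A

I_d = ε₀ A (dE/dt) = (8.85×10^-12)(0.0285 m²)(3.31×10^12) = 0.835 A.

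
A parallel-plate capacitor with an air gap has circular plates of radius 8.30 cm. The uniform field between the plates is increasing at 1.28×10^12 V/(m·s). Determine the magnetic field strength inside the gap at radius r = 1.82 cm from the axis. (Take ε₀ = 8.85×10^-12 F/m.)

Total displacement current: I_d = ε₀(πR²)(dE/dt) = (8.85×10^-12)(0.02164)(1.28×10^12) = 0.2451 A.
An Ampèrian loop of radius r encloses a fraction (r/R)² of I_d. Then B·2πr = μ₀ I_d (r/R)², giving B = μ₀ I_d r/(2πR²) = 1.30×10^-7 T.

1.30×10^-7 T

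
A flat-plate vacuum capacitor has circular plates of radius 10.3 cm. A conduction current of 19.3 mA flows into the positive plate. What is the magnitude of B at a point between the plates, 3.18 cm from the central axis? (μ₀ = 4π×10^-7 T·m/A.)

1.16×10^-8 T

No conduction current crosses the gap, so I_d there equals the 0.0193 A in the leads.
For r < R the Ampère–Maxwell law gives B(2πr) = μ₀ I_d (r²/R²), so B = μ₀ I_d r/(2πR²) = (4π×10^-7)(0.0193)(0.0318)/(2π·0.103²) = 1.16×10^-8 T.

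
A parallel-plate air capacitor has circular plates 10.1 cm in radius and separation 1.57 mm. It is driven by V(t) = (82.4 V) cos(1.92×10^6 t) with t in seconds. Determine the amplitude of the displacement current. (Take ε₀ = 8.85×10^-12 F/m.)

(dE/dt)_max = V₀ω/d = 1.008×10^11 V/(m·s); ω = 1.92×10^6 rad/s.
I_d,max = ε₀ A (dE/dt)_max = (8.85×10^-12)(0.03205)(1.008×10^11) = 0.0286 A.

0.0286 A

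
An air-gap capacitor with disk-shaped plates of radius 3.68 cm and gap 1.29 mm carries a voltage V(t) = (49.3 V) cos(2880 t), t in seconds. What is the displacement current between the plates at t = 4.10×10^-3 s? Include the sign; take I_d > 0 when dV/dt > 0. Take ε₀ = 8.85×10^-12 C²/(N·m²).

dE/dt = (V₀ω/d)·−sin(ωt) with ωt = 11.808 rad: (49.3)(2880)(0.6877)/(1.29×10^-3) = 7.569×10^7 V/(m·s).
I_d = ε₀ A dE/dt = (8.85×10^-12)(4.254×10^-3)(7.569×10^7) = 2.85×10^-6 A.

2.85×10^-6 A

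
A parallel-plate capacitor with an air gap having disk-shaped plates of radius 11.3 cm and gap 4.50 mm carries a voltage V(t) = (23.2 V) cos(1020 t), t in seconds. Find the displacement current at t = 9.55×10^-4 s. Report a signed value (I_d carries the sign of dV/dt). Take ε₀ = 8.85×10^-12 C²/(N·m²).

C = ε₀A/d = (8.85×10^-12)(0.04011)/(4.50×10^-3) = 7.888×10^-11 F. dV/dt = V₀ω·−sin(ωt); at ωt = 0.9741 rad this factor is -0.8272.
I_d = C dV/dt = (7.888×10^-11)(23.2)(1020)(-0.8272) = -1.54×10^-6 A.

-1.54×10^-6 A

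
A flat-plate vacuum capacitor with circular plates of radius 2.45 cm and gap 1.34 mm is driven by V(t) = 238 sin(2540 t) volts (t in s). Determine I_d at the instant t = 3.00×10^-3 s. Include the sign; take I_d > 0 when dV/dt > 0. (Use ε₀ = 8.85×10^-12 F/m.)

C = ε₀A/d = (8.85×10^-12)(1.886×10^-3)/(1.34×10^-3) = 1.246×10^-11 F. dV/dt = V₀ω·cos(ωt); at ωt = 7.62 rad this factor is 0.2319.
I_d = C dV/dt = (1.246×10^-11)(238)(2540)(0.2319) = 1.75×10^-6 A.

1.75×10^-6 A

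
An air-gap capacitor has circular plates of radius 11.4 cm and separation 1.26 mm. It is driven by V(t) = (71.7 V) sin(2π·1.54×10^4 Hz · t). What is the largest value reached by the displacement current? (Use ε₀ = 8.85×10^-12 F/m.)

1.99×10^-3 A

C = ε₀A/d = (8.85×10^-12)(0.04083)/(1.26×10^-3) = 2.868×10^-10 F; ω = 2πf = 9.676×10^4 rad/s.
I_d = C dV/dt, so |I_d|_max = C V₀ ω = (2.868×10^-10)(71.7)(9.676×10^4) = 1.99×10^-3 A.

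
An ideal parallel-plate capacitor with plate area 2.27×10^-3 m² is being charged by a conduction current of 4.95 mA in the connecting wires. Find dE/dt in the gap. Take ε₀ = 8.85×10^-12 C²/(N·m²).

By continuity, I_d in the gap equals the 4.95 mA flowing in the wire.
Since I_d = ε₀ A dE/dt, dE/dt = I_d/(ε₀A) = (4.95×10^-3)/((8.85×10^-12)(2.27×10^-3)) = 2.46×10^11 V/(m·s).

2.46×10^11 V/(m·s)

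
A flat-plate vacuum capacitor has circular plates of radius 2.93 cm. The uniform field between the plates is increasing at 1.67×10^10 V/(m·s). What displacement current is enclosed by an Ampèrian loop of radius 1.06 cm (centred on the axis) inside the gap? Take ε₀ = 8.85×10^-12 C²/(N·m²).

Total displacement current: I_d = ε₀(πR²)(dE/dt) = (8.85×10^-12)(2.697×10^-3)(1.67×10^10) = 3.986×10^-4 A.
Since J_d is uniform, the enclosed fraction is (r/R)² = 0.1309, giving I_d,enc = 5.22×10^-5 A.

5.22×10^-5 A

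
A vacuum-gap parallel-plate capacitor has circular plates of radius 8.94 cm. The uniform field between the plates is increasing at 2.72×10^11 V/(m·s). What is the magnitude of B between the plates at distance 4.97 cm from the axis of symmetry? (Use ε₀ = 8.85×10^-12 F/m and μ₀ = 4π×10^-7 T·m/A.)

I_d = ε₀ dΦ_E/dt = ε₀ πR² (dE/dt) = (8.85×10^-12)(0.02511)(2.72×10^11) = 0.06044 A through the full plate area.
An Ampèrian loop of radius r encloses a fraction (r/R)² of I_d. Then B·2πr = μ₀ I_d (r/R)², giving B = μ₀ I_d r/(2πR²) = 7.52×10^-8 T.

7.52×10^-8 T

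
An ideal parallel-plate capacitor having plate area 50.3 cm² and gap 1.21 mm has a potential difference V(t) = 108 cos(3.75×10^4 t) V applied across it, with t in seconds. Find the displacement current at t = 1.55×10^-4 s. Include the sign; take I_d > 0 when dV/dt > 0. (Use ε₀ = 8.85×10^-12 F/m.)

6.76×10^-5 A

dV/dt = (108)(3.75×10^4)·−sin(5.8125) = 1.837×10^6 V/s.
I_d = C dV/dt with C = ε₀A/d = (8.85×10^-12)(5.03×10^-3)/(1.21×10^-3) = 3.679×10^-11 F, so I_d = (3.679×10^-11)(1.837×10^6) = 6.76×10^-5 A.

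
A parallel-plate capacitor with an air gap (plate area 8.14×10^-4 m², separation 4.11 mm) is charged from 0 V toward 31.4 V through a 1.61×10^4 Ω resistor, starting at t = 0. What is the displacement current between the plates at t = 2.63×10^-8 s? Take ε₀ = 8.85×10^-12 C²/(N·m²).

C = ε₀A/d = (8.85×10^-12)(8.14×10^-4)/(4.11×10^-3) = 1.753×10^-12 F, so τ = RC = 2.822×10^-8 s.
The conduction current is I(t) = (V₀/R) e^(−t/τ), and the displacement current between the plates equals it.
t/τ = 0.9320; I_d = (31.4/1.61×10^4) · e^(−0.9320) = (1.950×10^-3)(0.3938) = 7.68×10^-4 A.

7.68×10^-4 A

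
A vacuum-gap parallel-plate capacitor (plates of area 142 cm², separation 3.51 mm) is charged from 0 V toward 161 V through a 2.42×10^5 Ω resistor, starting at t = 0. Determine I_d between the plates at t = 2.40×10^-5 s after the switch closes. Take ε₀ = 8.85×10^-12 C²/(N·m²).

C = ε₀A/d = (8.85×10^-12)(0.0142)/(3.51×10^-3) = 3.580×10^-11 F and τ = RC = 8.664×10^-6 s. I_d in the gap equals the RC charging current.
I_d(t) = (V₀/R) e^(−t/τ) = 6.653×10^-4 · e^(−2.770) = 4.17×10^-5 A.

4.17×10^-5 A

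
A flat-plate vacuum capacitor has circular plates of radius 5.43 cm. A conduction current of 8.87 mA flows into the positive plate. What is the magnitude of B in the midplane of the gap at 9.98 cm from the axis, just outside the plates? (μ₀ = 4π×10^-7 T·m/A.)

1.78×10^-8 T

Between the plates the displacement current equals the wire current: I_d = 8.87 mA = 8.87×10^-3 A.
For r ≥ R the full I_d is enclosed: B = μ₀ I_d/(2πr) = (4π×10^-7)(8.87×10^-3)/(2π·0.0998) = 1.78×10^-8 T.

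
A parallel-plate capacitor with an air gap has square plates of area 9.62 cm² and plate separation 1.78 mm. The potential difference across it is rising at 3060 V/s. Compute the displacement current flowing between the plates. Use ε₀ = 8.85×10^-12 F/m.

C = ε₀A/d = (8.85×10^-12)(9.62×10^-4)/(1.78×10^-3) = 4.783×10^-12 F.
I_d = C dV/dt = (4.783×10^-12)(3060) = 1.46×10^-8 A.

1.46×10^-8 A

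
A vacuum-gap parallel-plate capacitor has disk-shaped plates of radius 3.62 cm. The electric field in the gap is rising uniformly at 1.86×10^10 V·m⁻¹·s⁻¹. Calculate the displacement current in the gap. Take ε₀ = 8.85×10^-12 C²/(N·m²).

6.78×10^-4 A

With a uniform field, Φ_E = EA, so I_d = ε₀ A dE/dt = 6.78×10^-4 A.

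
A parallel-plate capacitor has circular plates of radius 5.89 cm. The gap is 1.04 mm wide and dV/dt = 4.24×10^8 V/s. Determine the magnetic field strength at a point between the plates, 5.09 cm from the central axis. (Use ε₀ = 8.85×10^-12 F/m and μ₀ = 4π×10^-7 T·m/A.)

1.15×10^-7 T

With E = V/d, dE/dt = 4.077×10^11 V/(m·s) and πR² = 0.01090 m², giving I_d = ε₀ πR² dE/dt = 0.03933 A.
For r < R the Ampère–Maxwell law gives B(2πr) = μ₀ I_d (r²/R²), so B = μ₀ I_d r/(2πR²) = (4π×10^-7)(0.03933)(0.0509)/(2π·0.0589²) = 1.15×10^-7 T.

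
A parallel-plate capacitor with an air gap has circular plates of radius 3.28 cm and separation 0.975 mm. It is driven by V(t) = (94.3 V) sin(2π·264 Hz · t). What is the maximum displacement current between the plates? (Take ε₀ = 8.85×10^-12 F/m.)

4.80×10^-6 A

(dE/dt)_max = V₀ω/d = 1.605×10^8 V/(m·s); ω = 2πf = 1659 rad/s.
I_d,max = ε₀ A (dE/dt)_max = (8.85×10^-12)(3.380×10^-3)(1.605×10^8) = 4.80×10^-6 A.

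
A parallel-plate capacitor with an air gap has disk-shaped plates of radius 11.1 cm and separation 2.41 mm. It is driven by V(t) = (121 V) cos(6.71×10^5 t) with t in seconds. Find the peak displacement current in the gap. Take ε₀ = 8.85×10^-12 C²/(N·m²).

C = ε₀A/d = (8.85×10^-12)(0.03871)/(2.41×10^-3) = 1.422×10^-10 F; ω = 6.71×10^5 rad/s.
I_d = C dV/dt, so |I_d|_max = C V₀ ω = (1.422×10^-10)(121)(6.71×10^5) = 0.0115 A.

0.0115 A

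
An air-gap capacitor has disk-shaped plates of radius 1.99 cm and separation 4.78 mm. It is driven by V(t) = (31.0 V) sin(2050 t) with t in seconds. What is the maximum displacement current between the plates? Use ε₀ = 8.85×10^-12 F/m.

1.46×10^-7 A

The displacement current equals the conduction current C dV/dt, which peaks at C V₀ ω.
With C = ε₀A/d = (8.85×10^-12)(1.244×10^-3)/(4.78×10^-3) = 2.303×10^-12 F and ω = 2050 rad/s, I_d,max = (2.303×10^-12)(31.0)(2050) = 1.46×10^-7 A.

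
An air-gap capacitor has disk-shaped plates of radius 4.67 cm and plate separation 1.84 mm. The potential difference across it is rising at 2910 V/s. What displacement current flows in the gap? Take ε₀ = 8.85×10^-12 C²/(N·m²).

9.59×10^-8 A

The field between the plates is E = V/d, so dE/dt = (2910)/(1.84×10^-3 m) = 1.582×10^6 V/(m·s).
I_d = ε₀ A (dE/dt) = (8.85×10^-12)(6.851×10^-3)(1.582×10^6) = 9.59×10^-8 A.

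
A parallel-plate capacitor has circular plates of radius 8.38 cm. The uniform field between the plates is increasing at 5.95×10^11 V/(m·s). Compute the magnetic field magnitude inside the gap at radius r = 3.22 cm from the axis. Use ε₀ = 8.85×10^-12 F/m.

Total displacement current: I_d = ε₀(πR²)(dE/dt) = (8.85×10^-12)(0.02206)(5.95×10^11) = 0.1162 A.
∮B·dl = μ₀ I_d,enc with I_d,enc = I_d r²/R² = 0.01716 A; so B = μ₀ I_d,enc/(2πr) = 1.07×10^-7 T.

1.07×10^-7 T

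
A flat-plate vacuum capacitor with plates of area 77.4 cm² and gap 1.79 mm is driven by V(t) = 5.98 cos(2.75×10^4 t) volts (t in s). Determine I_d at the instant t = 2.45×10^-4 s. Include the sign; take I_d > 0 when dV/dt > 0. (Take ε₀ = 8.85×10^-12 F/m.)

dV/dt = (5.98)(2.75×10^4)·−sin(6.7375) = -7.217×10^4 V/s.
I_d = C dV/dt with C = ε₀A/d = (8.85×10^-12)(7.74×10^-3)/(1.79×10^-3) = 3.827×10^-11 F, so I_d = (3.827×10^-11)(-7.217×10^4) = -2.76×10^-6 A.

-2.76×10^-6 A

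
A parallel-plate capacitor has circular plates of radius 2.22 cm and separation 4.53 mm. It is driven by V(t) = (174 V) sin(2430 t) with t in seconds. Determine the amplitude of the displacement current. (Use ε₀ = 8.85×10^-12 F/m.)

C = ε₀A/d = (8.85×10^-12)(1.548×10^-3)/(4.53×10^-3) = 3.024×10^-12 F; ω = 2430 rad/s.
I_d = C dV/dt, so |I_d|_max = C V₀ ω = (3.024×10^-12)(174)(2430) = 1.28×10^-6 A.

1.28×10^-6 A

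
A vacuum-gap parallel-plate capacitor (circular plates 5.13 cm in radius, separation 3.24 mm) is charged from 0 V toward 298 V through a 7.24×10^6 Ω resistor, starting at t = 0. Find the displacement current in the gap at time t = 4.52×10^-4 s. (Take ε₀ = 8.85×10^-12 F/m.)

C = ε₀A/d = (8.85×10^-12)(8.268×10^-3)/(3.24×10^-3) = 2.258×10^-11 F and τ = RC = 1.635×10^-4 s. I_d in the gap equals the RC charging current.
I_d(t) = (V₀/R) e^(−t/τ) = 4.116×10^-5 · e^(−2.765) = 2.59×10^-6 A.

2.59×10^-6 A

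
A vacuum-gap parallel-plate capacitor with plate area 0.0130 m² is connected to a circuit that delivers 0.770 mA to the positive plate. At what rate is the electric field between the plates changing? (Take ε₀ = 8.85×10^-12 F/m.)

By continuity, I_d in the gap equals the 0.770 mA flowing in the wire.
Inverting I_d = ε₀ A dE/dt gives dE/dt = 7.70×10^-4 / (8.85×10^-12 · 0.0130) = 6.69×10^9 V/(m·s).

6.69×10^9 V/(m·s)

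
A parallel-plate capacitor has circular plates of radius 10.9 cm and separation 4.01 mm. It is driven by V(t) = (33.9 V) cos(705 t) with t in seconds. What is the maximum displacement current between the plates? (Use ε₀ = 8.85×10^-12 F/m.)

(dE/dt)_max = V₀ω/d = 5.960×10^6 V/(m·s); ω = 705 rad/s.
I_d,max = ε₀ A (dE/dt)_max = (8.85×10^-12)(0.03733)(5.960×10^6) = 1.97×10^-6 A.

1.97×10^-6 A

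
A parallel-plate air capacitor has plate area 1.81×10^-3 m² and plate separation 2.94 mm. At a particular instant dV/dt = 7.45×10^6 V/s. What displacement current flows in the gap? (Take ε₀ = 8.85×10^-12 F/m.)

E = V/d so dE/dt = (dV/dt)/d = 2.534×10^9 V/(m·s), and I_d = ε₀ A dE/dt = (8.85×10^-12)(1.81×10^-3)(2.534×10^9) = 4.06×10^-5 A.

4.06×10^-5 A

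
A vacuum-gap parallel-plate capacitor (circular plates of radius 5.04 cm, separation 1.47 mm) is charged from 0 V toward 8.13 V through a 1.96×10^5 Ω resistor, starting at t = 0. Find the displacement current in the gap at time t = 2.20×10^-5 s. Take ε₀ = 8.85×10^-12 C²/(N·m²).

4.01×10^-6 A

C = ε₀A/d = (8.85×10^-12)(7.980×10^-3)/(1.47×10^-3) = 4.804×10^-11 F, so τ = RC = 9.416×10^-6 s.
The conduction current is I(t) = (V₀/R) e^(−t/τ), and the displacement current between the plates equals it.
t/τ = 2.336; I_d = (8.13/1.96×10^5) · e^(−2.336) = (4.148×10^-5)(0.09671) = 4.01×10^-6 A.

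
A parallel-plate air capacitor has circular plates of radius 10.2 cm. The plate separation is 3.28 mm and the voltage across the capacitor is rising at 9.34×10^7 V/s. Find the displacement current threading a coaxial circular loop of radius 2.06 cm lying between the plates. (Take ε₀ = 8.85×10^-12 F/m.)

dE/dt = (dV/dt)/d = 2.848×10^10 V/(m·s); I_d = ε₀(πR²)(dE/dt) = (8.85×10^-12)(0.03269)(2.848×10^10) = 8.239×10^-3 A.
Through an area πr² the displacement current is I_d·(πr²/πR²) = I_d (r/R)² = 3.36×10^-4 A.

3.36×10^-4 A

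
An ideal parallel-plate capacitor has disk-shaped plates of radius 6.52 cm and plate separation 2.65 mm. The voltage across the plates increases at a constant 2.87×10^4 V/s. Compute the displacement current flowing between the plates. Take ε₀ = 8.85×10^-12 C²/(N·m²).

1.28×10^-6 A

C = ε₀A/d = (8.85×10^-12)(0.01336)/(2.65×10^-3) = 4.462×10^-11 F.
I_d = C dV/dt = (4.462×10^-11)(2.87×10^4) = 1.28×10^-6 A.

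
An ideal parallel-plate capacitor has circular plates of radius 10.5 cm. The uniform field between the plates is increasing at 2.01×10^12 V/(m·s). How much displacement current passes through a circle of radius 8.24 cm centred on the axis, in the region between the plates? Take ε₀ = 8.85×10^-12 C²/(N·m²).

Through the whole plate area (πR² = 0.03464 m²), I_d = ε₀ πR² dE/dt = 0.6162 A.
The field is uniform, so I_d,enc = I_d (r/R)² = (0.6162)(8.24/10.5)² = 0.379 A.

0.379 A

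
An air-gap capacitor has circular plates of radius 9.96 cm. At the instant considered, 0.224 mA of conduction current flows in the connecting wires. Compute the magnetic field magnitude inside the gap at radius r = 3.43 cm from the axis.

1.55×10^-10 T

No conduction current crosses the gap, so I_d there equals the 2.24×10^-4 A in the leads.
For r < R the Ampère–Maxwell law gives B(2πr) = μ₀ I_d (r²/R²), so B = μ₀ I_d r/(2πR²) = (4π×10^-7)(2.24×10^-4)(0.0343)/(2π·0.0996²) = 1.55×10^-10 T.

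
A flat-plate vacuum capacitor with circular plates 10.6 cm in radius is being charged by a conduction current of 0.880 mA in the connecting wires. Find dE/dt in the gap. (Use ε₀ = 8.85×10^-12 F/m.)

2.82×10^9 V/(m·s)

The displacement current between the plates equals the conduction current, I_d = 0.880 mA.
Since I_d = ε₀ A dE/dt, dE/dt = I_d/(ε₀A) = (8.80×10^-4)/((8.85×10^-12)(0.03530)) = 2.82×10^9 V/(m·s).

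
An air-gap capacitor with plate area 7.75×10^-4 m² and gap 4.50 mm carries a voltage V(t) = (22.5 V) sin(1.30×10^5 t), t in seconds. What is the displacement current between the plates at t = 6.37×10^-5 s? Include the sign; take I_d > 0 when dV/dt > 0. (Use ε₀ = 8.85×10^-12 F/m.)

dV/dt = (22.5)(1.30×10^5)·cos(8.281) = -1.211×10^6 V/s.
I_d = C dV/dt with C = ε₀A/d = (8.85×10^-12)(7.75×10^-4)/(4.50×10^-3) = 1.524×10^-12 F, so I_d = (1.524×10^-12)(-1.211×10^6) = -1.85×10^-6 A.

-1.85×10^-6 A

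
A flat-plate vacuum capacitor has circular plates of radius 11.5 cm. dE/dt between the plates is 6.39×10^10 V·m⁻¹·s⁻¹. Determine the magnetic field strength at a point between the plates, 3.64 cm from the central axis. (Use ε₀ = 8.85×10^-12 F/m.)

1.29×10^-8 T

Total displacement current: I_d = ε₀(πR²)(dE/dt) = (8.85×10^-12)(0.04155)(6.39×10^10) = 0.02350 A.
An Ampèrian loop of radius r encloses a fraction (r/R)² of I_d. Then B·2πr = μ₀ I_d (r/R)², giving B = μ₀ I_d r/(2πR²) = 1.29×10^-8 T.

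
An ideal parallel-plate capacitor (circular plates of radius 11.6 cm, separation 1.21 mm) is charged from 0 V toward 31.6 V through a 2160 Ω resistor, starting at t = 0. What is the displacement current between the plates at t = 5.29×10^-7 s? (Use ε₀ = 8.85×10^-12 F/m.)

6.63×10^-3 A

C = ε₀A/d = (8.85×10^-12)(0.04227)/(1.21×10^-3) = 3.092×10^-10 F and τ = RC = 6.679×10^-7 s. I_d in the gap equals the RC charging current.
I_d(t) = (V₀/R) e^(−t/τ) = 0.01463 · e^(−0.7920) = 6.63×10^-3 A.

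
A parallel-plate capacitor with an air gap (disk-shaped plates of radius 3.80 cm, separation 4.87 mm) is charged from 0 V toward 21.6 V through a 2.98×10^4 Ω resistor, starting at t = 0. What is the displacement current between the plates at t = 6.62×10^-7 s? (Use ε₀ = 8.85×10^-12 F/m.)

4.90×10^-5 A

C = ε₀A/d = (8.85×10^-12)(4.536×10^-3)/(4.87×10^-3) = 8.243×10^-12 F, so τ = RC = 2.456×10^-7 s.
The conduction current is I(t) = (V₀/R) e^(−t/τ), and the displacement current between the plates equals it.
t/τ = 2.695; I_d = (21.6/2.98×10^4) · e^(−2.695) = (7.248×10^-4)(0.06754) = 4.90×10^-5 A.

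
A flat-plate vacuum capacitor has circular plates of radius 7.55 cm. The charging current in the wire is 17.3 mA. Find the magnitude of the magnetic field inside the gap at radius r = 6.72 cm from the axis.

By continuity the displacement current in the gap matches the conduction current: I_d = 0.0173 A.
∮B·dl = μ₀ I_d,enc with I_d,enc = I_d r²/R² = 0.01371 A; so B = μ₀ I_d,enc/(2πr) = 4.08×10^-8 T.

4.08×10^-8 T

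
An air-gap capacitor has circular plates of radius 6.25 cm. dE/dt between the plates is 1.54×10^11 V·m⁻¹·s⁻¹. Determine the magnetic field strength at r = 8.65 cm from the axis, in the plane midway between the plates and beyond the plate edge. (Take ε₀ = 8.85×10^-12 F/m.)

Total displacement current: I_d = ε₀(πR²)(dE/dt) = (8.85×10^-12)(0.01227)(1.54×10^11) = 0.01672 A.
Outside the plates the loop encloses all of I_d, so B·2πr = μ₀ I_d and B = 3.87×10^-8 T.

3.87×10^-8 T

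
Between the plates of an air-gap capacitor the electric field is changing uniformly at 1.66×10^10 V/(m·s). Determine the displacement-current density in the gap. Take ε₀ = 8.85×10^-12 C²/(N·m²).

0.147 A/m²

J_d = ε₀ ∂E/∂t, so J_d = 0.147 A/m².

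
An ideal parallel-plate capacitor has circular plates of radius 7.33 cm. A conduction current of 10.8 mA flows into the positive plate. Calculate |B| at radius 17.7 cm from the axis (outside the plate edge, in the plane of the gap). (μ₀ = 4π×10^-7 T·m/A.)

Between the plates the displacement current equals the wire current: I_d = 10.8 mA = 0.0108 A.
For r ≥ R the full I_d is enclosed: B = μ₀ I_d/(2πr) = (4π×10^-7)(0.0108)/(2π·0.177) = 1.22×10^-8 T.

1.22×10^-8 T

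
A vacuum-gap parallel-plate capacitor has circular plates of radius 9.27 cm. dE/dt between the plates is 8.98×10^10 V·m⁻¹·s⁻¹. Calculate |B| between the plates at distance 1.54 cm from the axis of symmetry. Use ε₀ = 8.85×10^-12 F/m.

Total displacement current: I_d = ε₀(πR²)(dE/dt) = (8.85×10^-12)(0.02700)(8.98×10^10) = 0.02146 A.
∮B·dl = μ₀ I_d,enc with I_d,enc = I_d r²/R² = 5.923×10^-4 A; so B = μ₀ I_d,enc/(2πr) = 7.69×10^-9 T.

7.69×10^-9 T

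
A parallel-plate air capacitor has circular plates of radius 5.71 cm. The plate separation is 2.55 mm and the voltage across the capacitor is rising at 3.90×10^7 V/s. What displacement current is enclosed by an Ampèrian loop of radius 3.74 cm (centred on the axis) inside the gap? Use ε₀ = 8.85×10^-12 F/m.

5.95×10^-4 A

dE/dt = (dV/dt)/d = 1.529×10^10 V/(m·s); I_d = ε₀(πR²)(dE/dt) = (8.85×10^-12)(0.01024)(1.529×10^10) = 1.386×10^-3 A.
Through an area πr² the displacement current is I_d·(πr²/πR²) = I_d (r/R)² = 5.95×10^-4 A.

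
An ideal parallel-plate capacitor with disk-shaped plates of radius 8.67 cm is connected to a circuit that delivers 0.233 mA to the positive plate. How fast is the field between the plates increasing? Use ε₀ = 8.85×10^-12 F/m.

By continuity, I_d in the gap equals the 0.233 mA flowing in the wire.
Inverting I_d = ε₀ A dE/dt gives dE/dt = 2.33×10^-4 / (8.85×10^-12 · 0.02362) = 1.11×10^9 V/(m·s).

1.11×10^9 V/(m·s)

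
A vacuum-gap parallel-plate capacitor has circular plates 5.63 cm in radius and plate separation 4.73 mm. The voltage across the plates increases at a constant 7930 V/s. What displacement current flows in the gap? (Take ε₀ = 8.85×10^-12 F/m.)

C = ε₀A/d = (8.85×10^-12)(9.958×10^-3)/(4.73×10^-3) = 1.863×10^-11 F.
I_d = C dV/dt = (1.863×10^-11)(7930) = 1.48×10^-7 A.

1.48×10^-7 A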